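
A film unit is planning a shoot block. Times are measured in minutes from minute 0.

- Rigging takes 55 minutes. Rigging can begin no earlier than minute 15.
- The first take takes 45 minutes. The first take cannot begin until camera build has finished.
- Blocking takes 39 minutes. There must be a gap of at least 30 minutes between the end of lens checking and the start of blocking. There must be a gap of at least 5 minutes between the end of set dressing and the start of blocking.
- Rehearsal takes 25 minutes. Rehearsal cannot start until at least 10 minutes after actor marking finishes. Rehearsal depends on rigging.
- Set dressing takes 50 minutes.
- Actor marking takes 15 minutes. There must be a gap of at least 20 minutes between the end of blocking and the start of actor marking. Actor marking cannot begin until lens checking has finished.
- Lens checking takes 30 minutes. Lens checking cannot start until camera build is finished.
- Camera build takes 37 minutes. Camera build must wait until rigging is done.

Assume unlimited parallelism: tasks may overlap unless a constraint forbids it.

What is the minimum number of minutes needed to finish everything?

Set dressing can start immediately at minute 0; it finishes at minute 50.
Rigging cannot begin until its own release at minute 15. It runs from minute 15 to 15 + 55 = minute 70.
After rigging (finishes minute 70), camera build can start at minute 70 and finishes at minute 107.
The first take cannot begin until camera build (finishes minute 107). It runs from minute 107 to 107 + 45 = minute 152.
After camera build (finishes minute 107), lens checking can start at minute 107 and finishes at minute 137.
For blocking: lens checking (finishes minute 137, plus 30-minute gap → minute 167); set dressing (finishes minute 50, plus 5-minute gap → minute 55). Taking the maximum gives a start of minute 167, and it finishes at 167 + 39 = minute 206.
Actor marking needs all of blocking (finishes minute 206, plus 20-minute gap → minute 226); lens checking (finishes minute 137). That puts its earliest start at minute 226; it finishes at 226 + 15 = minute 241.
Rehearsal has to wait for actor marking (finishes minute 241, plus 10-minute gap → minute 251); rigging (finishes minute 70). The latest of these is minute 251, so rehearsal runs minute 251 to 251 + 25 = minute 276.
All tasks are finished once the last one completes. Finish times: Rigging at 70, Set dressing at 50, Camera build at 107, Lens checking at 137, Blocking at 206, Actor marking at 241, Rehearsal at 276, The first take at 152. The latest is minute 276.

276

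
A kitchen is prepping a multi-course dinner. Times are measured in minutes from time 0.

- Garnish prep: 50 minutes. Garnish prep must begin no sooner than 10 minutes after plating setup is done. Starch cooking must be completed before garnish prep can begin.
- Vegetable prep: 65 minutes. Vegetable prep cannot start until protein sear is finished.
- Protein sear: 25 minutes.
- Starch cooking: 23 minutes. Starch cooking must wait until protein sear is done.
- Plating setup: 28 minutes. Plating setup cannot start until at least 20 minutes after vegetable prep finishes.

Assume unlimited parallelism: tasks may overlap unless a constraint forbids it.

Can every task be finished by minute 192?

No

Nothing blocks protein sear, so it runs from minute 0 to minute 25.
After protein sear (finishes minute 25), starch cooking can start at minute 25 and finishes at minute 48.
After protein sear (finishes minute 25), vegetable prep can start at minute 25 and finishes at minute 90.
Plating setup waits on vegetable prep (finishes minute 90, plus 20-minute gap → minute 110), so it starts at minute 110 and finishes at 110 + 28 = minute 138.
Garnish prep needs all of plating setup (finishes minute 138, plus 10-minute gap → minute 148); starch cooking (finishes minute 48). That puts its earliest start at minute 148; it finishes at 148 + 50 = minute 198.
The earliest everything can be done is minute 198, which is after the deadline of 192, so it is not possible.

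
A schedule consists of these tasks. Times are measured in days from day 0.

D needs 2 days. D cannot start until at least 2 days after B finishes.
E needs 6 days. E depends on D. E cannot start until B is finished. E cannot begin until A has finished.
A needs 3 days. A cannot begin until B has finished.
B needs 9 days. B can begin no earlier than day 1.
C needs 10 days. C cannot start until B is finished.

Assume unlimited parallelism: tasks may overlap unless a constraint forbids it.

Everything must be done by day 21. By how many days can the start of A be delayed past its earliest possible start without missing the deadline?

B waits on its own release at day 1, so it starts at day 1 and finishes at 1 + 9 = day 10.
After B (finishes day 10), A can start at day 10 and finishes at day 13.

Working backward from the deadline:
E must finish by day 21; it takes 6 days, so it must start by 21 − 6 = day 15.
A feeds into E (must start by day 15); so A must finish by day 15 and therefore start by day 12.
So A can start as early as day 10 and as late as day 12, giving 12 − 10 = 2 days of slack.

2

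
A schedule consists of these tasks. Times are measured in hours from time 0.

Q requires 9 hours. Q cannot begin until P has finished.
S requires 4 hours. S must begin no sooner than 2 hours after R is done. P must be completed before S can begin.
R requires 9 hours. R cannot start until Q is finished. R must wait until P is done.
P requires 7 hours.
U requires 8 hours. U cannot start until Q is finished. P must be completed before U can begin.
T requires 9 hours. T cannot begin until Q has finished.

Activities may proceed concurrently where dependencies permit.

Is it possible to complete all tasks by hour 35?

Yes

Nothing blocks P, so it runs from hour 0 to hour 7.
Q cannot begin until P (finishes hour 7). It runs from hour 7 to 7 + 9 = hour 16.
For U: Q (finishes hour 16); P (finishes hour 7). Taking the maximum gives a start of hour 16, and it finishes at 16 + 8 = hour 24.
After Q (finishes hour 16), T can start at hour 16 and finishes at hour 25.
R needs all of Q (finishes hour 16); P (finishes hour 7). That puts its earliest start at hour 16; it finishes at 16 + 9 = hour 25.
S needs all of R (finishes hour 25, plus 2-hour gap → hour 27); P (finishes hour 7). That puts its earliest start at hour 27; it finishes at 27 + 4 = hour 31.
Every task is finished by hour 31, which is no later than the deadline of 35, so the schedule is feasible.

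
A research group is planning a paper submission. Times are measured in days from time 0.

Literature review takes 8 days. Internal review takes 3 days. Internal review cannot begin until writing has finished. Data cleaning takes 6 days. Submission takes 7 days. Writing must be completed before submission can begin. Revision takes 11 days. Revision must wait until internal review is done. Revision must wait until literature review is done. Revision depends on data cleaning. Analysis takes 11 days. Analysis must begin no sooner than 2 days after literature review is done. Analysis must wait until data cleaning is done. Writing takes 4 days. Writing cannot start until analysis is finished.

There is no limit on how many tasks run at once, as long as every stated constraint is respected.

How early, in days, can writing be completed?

25

Data cleaning can start immediately at day 0; it finishes at day 6.
Nothing blocks literature review, so it runs from day 0 to day 8.
Analysis needs all of literature review (finishes day 8, plus 2-day gap → day 10); data cleaning (finishes day 6). That puts its earliest start at day 10; it finishes at 10 + 11 = day 21.
After analysis (finishes day 21), writing can start at day 21 and finishes at day 25.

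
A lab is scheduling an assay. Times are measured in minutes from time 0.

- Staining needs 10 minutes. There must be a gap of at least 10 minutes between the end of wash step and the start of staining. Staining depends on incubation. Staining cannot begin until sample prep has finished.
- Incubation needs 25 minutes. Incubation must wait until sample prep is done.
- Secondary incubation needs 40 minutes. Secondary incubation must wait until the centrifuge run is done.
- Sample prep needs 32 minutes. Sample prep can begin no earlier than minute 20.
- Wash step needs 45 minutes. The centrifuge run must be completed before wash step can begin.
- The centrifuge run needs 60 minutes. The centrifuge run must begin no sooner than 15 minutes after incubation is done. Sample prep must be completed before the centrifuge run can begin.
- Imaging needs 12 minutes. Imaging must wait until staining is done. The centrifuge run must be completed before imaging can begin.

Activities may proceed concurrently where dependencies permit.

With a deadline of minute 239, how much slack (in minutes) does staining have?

After its own release at minute 20, sample prep can start at minute 20 and finishes at minute 52.
After sample prep (finishes minute 52), incubation can start at minute 52 and finishes at minute 77.
The centrifuge run cannot start until incubation (finishes minute 77, plus 15-minute gap → minute 92); sample prep (finishes minute 52). The controlling bound is minute 92, so the centrifuge run finishes at 92 + 60 = minute 152.
Wash step cannot begin until the centrifuge run (finishes minute 152). It runs from minute 152 to 152 + 45 = minute 197.
For staining: wash step (finishes minute 197, plus 10-minute gap → minute 207); incubation (finishes minute 77); sample prep (finishes minute 52). Taking the maximum gives a start of minute 207, and it finishes at 207 + 10 = minute 217.

Working backward from the deadline:
Imaging has no dependents, so it just needs to finish by minute 239. Starting by 239 − 12 = minute 227 achieves that.
Staining feeds into imaging (must start by minute 227); so staining must finish by minute 227 and therefore start by minute 217.
So staining can start as early as minute 207 and as late as minute 217, giving 217 − 207 = 10 minutes of slack.

10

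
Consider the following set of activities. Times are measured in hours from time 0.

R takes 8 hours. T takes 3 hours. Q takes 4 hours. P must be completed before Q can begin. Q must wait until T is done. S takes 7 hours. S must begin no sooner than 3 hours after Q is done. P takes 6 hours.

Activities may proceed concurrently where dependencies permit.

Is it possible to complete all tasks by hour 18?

No

T has no prerequisites, so it starts at hour 0 and finishes at hour 3.
Nothing blocks R, so it runs from hour 0 to hour 8.
P has no prerequisites, so it starts at hour 0 and finishes at hour 6.
Q needs all of P (finishes hour 6); T (finishes hour 3). That puts its earliest start at hour 6; it finishes at 6 + 4 = hour 10.
S waits on Q (finishes hour 10, plus 3-hour gap → hour 13), so it starts at hour 13 and finishes at 13 + 7 = hour 20.
The earliest everything can be done is hour 20, which is after the deadline of 18, so it is not possible.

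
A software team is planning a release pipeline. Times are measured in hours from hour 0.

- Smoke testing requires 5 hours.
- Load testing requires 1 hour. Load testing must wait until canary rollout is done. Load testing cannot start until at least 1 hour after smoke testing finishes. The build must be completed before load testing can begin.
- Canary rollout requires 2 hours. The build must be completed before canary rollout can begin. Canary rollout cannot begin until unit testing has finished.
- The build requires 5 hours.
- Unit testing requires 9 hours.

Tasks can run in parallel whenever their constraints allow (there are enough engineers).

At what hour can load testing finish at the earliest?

Nothing blocks smoke testing, so it runs from hour 0 to hour 5.
Nothing blocks unit testing, so it runs from hour 0 to hour 9.
The build can start immediately at hour 0; it finishes at hour 5.
For canary rollout: the build (finishes hour 5); unit testing (finishes hour 9). Taking the maximum gives a start of hour 9, and it finishes at 9 + 2 = hour 11.
Load testing has to wait for canary rollout (finishes hour 11); smoke testing (finishes hour 5, plus 1-hour gap → hour 6); the build (finishes hour 5). The latest of these is hour 11, so load testing runs hour 11 to 11 + 1 = hour 12.

12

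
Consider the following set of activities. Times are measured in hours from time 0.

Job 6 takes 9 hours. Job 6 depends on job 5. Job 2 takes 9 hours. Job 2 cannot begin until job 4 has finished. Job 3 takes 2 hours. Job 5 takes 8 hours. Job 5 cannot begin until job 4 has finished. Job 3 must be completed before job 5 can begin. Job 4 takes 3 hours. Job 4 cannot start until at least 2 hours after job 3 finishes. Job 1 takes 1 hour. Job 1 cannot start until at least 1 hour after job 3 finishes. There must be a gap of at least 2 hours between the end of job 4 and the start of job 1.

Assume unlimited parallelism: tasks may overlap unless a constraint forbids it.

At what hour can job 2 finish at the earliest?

Job 3 can start immediately at hour 0; it finishes at hour 2.
Job 4 cannot begin until job 3 (finishes hour 2, plus 2-hour gap → hour 4). It runs from hour 4 to 4 + 3 = hour 7.
Job 2 cannot begin until job 4 (finishes hour 7). It runs from hour 7 to 7 + 9 = hour 16.

16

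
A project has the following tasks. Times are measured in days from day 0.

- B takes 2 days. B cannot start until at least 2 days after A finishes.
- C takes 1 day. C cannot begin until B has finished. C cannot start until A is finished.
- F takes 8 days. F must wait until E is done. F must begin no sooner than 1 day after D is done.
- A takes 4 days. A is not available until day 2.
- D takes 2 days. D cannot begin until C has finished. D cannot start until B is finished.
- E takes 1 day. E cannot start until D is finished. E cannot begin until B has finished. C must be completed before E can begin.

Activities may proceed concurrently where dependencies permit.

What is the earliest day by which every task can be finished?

22

A cannot begin until its own release at day 2. It runs from day 2 to 2 + 4 = day 6.
B cannot begin until A (finishes day 6, plus 2-day gap → day 8). It runs from day 8 to 8 + 2 = day 10.
C cannot start until B (finishes day 10); A (finishes day 6). The controlling bound is day 10, so C finishes at 10 + 1 = day 11.
D needs all of C (finishes day 11); B (finishes day 10). That puts its earliest start at day 11; it finishes at 11 + 2 = day 13.
E needs all of D (finishes day 13); B (finishes day 10); C (finishes day 11). That puts its earliest start at day 13; it finishes at 13 + 1 = day 14.
F has to wait for E (finishes day 14); D (finishes day 13, plus 1-day gap → day 14). The latest of these is day 14, so F runs day 14 to 14 + 8 = day 22.
All tasks are finished once the last one completes. Finish times: A at 6, B at 10, C at 11, D at 13, E at 14, F at 22. The latest is day 22.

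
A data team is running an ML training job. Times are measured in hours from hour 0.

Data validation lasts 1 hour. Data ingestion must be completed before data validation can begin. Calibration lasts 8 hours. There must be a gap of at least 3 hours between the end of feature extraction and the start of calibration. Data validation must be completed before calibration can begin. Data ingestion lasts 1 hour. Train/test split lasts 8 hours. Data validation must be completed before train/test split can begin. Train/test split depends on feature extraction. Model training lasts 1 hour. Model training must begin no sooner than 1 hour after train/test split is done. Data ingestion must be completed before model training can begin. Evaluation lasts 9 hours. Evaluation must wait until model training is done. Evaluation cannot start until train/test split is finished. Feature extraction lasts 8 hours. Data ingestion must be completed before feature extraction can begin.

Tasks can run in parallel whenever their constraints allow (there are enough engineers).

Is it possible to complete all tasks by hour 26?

Nothing blocks data ingestion, so it runs from hour 0 to hour 1.
Feature extraction cannot begin until data ingestion (finishes hour 1). It runs from hour 1 to 1 + 8 = hour 9.
Data validation waits on data ingestion (finishes hour 1), so it starts at hour 1 and finishes at 1 + 1 = hour 2.
Calibration cannot start until feature extraction (finishes hour 9, plus 3-hour gap → hour 12); data validation (finishes hour 2). The controlling bound is hour 12, so calibration finishes at 12 + 8 = hour 20.
Train/test split needs all of data validation (finishes hour 2); feature extraction (finishes hour 9). That puts its earliest start at hour 9; it finishes at 9 + 8 = hour 17.
Model training needs all of train/test split (finishes hour 17, plus 1-hour gap → hour 18); data ingestion (finishes hour 1). That puts its earliest start at hour 18; it finishes at 18 + 1 = hour 19.
Evaluation has to wait for model training (finishes hour 19); train/test split (finishes hour 17). The latest of these is hour 19, so evaluation runs hour 19 to 19 + 9 = hour 28.
The earliest everything can be done is hour 28, which is after the deadline of 26, so it is not possible.

No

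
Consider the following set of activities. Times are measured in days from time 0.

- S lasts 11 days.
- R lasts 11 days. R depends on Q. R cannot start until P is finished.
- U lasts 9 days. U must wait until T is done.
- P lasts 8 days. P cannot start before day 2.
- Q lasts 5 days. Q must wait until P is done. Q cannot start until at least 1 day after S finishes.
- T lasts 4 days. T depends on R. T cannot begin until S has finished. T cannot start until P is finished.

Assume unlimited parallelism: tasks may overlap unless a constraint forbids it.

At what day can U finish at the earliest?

Nothing blocks S, so it runs from day 0 to day 11.
P waits on its own release at day 2, so it starts at day 2 and finishes at 2 + 8 = day 10.
Q has to wait for P (finishes day 10); S (finishes day 11, plus 1-day gap → day 12). The latest of these is day 12, so Q runs day 12 to 12 + 5 = day 17.
R cannot start until Q (finishes day 17); P (finishes day 10). The controlling bound is day 17, so R finishes at 17 + 11 = day 28.
For T: R (finishes day 28); S (finishes day 11); P (finishes day 10). Taking the maximum gives a start of day 28, and it finishes at 28 + 4 = day 32.
U cannot begin until T (finishes day 32). It runs from day 32 to 32 + 9 = day 41.

41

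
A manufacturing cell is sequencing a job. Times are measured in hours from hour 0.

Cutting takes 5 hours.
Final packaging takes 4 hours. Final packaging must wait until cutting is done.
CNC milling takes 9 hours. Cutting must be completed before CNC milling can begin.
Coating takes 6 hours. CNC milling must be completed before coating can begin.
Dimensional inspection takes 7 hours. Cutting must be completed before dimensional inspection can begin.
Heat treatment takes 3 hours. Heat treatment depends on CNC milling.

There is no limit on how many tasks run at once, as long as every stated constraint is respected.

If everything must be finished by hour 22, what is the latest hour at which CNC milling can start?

Heat treatment must finish by hour 22; it takes 3 hours, so it must start by 22 − 3 = hour 19.
Coating must finish by hour 22; it takes 6 hours, so it must start by 22 − 6 = hour 16.
CNC milling must finish in time for heat treatment (must start by hour 19); coating (must start by hour 16). The tightest is hour 16, so CNC milling must start by 16 − 9 = hour 7.

7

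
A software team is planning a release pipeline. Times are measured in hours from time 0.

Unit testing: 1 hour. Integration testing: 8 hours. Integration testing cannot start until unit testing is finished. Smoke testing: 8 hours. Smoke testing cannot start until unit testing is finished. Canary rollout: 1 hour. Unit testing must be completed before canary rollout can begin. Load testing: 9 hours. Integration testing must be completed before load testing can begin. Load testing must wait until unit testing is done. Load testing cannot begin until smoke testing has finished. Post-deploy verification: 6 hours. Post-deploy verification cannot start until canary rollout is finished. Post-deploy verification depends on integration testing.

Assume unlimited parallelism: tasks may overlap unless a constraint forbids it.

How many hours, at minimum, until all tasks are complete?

18

Nothing blocks unit testing, so it runs from hour 0 to hour 1.
After unit testing (finishes hour 1), canary rollout can start at hour 1 and finishes at hour 2.
Smoke testing waits on unit testing (finishes hour 1), so it starts at hour 1 and finishes at 1 + 8 = hour 9.
Integration testing waits on unit testing (finishes hour 1), so it starts at hour 1 and finishes at 1 + 8 = hour 9.
Post-deploy verification has to wait for canary rollout (finishes hour 2); integration testing (finishes hour 9). The latest of these is hour 9, so post-deploy verification runs hour 9 to 9 + 6 = hour 15.
Load testing needs all of integration testing (finishes hour 9); unit testing (finishes hour 1); smoke testing (finishes hour 9). That puts its earliest start at hour 9; it finishes at 9 + 9 = hour 18.
All tasks are finished once the last one completes. Finish times: Unit testing at 1, Integration testing at 9, Smoke testing at 9, Canary rollout at 2, Load testing at 18, Post-deploy verification at 15. The latest is hour 18.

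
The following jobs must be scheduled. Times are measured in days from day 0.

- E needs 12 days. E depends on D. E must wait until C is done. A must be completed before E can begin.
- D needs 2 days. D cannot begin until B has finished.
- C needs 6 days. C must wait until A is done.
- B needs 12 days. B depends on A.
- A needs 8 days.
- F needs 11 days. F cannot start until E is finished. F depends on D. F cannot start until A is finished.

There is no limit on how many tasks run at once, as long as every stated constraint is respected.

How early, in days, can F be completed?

Nothing blocks A, so it runs from day 0 to day 8.
C cannot begin until A (finishes day 8). It runs from day 8 to 8 + 6 = day 14.
B cannot begin until A (finishes day 8). It runs from day 8 to 8 + 12 = day 20.
D cannot begin until B (finishes day 20). It runs from day 20 to 20 + 2 = day 22.
E cannot start until D (finishes day 22); C (finishes day 14); A (finishes day 8). The controlling bound is day 22, so E finishes at 22 + 12 = day 34.
F needs all of E (finishes day 34); D (finishes day 22); A (finishes day 8). That puts its earliest start at day 34; it finishes at 34 + 11 = day 45.

45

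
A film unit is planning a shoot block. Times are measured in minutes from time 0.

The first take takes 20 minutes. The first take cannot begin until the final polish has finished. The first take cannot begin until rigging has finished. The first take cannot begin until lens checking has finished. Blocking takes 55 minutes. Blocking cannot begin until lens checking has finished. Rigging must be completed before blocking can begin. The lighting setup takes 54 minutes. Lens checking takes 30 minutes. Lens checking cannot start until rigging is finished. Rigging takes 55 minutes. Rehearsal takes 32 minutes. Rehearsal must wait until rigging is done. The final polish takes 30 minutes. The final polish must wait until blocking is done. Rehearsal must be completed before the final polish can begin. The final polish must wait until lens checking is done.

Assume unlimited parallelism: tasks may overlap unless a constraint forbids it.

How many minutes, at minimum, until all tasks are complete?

190

Nothing blocks the lighting setup, so it runs from minute 0 to minute 54.
Nothing blocks rigging, so it runs from minute 0 to minute 55.
Rehearsal cannot begin until rigging (finishes minute 55). It runs from minute 55 to 55 + 32 = minute 87.
Lens checking cannot begin until rigging (finishes minute 55). It runs from minute 55 to 55 + 30 = minute 85.
Blocking needs all of lens checking (finishes minute 85); rigging (finishes minute 55). That puts its earliest start at minute 85; it finishes at 85 + 55 = minute 140.
The final polish cannot start until blocking (finishes minute 140); rehearsal (finishes minute 87); lens checking (finishes minute 85). The controlling bound is minute 140, so the final polish finishes at 140 + 30 = minute 170.
For the first take: the final polish (finishes minute 170); rigging (finishes minute 55); lens checking (finishes minute 85). Taking the maximum gives a start of minute 170, and it finishes at 170 + 20 = minute 190.
All tasks are finished once the last one completes. Finish times: Rigging at 55, The lighting setup at 54, Lens checking at 85, Blocking at 140, Rehearsal at 87, The final polish at 170, The first take at 190. The latest is minute 190.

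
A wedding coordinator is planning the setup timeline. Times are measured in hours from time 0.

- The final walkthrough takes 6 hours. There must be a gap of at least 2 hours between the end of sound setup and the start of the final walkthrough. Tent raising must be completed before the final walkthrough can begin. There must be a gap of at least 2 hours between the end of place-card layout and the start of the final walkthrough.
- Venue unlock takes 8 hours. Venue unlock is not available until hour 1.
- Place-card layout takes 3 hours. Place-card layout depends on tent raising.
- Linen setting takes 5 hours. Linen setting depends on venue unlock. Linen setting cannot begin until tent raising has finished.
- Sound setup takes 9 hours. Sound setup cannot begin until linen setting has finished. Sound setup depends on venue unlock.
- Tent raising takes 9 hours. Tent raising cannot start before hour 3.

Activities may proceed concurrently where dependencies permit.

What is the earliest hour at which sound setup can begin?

17

Tent raising cannot begin until its own release at hour 3. It runs from hour 3 to 3 + 9 = hour 12.
Venue unlock cannot begin until its own release at hour 1. It runs from hour 1 to 1 + 8 = hour 9.
Linen setting cannot start until venue unlock (finishes hour 9); tent raising (finishes hour 12). The controlling bound is hour 12, so linen setting finishes at 12 + 5 = hour 17.
Sound setup waits on linen setting (finishes hour 17); venue unlock (finishes hour 9). The latest of these is hour 17, which is the earliest sound setup can start.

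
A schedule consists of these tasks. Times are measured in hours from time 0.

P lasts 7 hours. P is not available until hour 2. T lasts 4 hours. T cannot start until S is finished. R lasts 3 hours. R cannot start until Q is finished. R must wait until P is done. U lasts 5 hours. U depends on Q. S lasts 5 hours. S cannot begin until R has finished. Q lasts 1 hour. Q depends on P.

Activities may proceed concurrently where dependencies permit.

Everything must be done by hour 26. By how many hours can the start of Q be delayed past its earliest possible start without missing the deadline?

After its own release at hour 2, P can start at hour 2 and finishes at hour 9.
Q waits on P (finishes hour 9), so it starts at hour 9 and finishes at 9 + 1 = hour 10.

Working backward from the deadline:
T has no dependents, so it just needs to finish by hour 26. Starting by 26 − 4 = hour 22 achieves that.
S feeds into T (must start by hour 22); so S must finish by hour 22 and therefore start by hour 17.
R must finish before S (must start by hour 17). With a 3-hour duration, R must start by 17 − 3 = hour 14.
To finish by hour 26, U (duration 5) must start no later than hour 21.
Q feeds R (must start by hour 14); U (must start by hour 21). Taking the minimum, Q must finish by hour 14 and start by 14 − 1 = hour 13.
So Q can start as early as hour 9 and as late as hour 13, giving 13 − 9 = 4 hours of slack.

4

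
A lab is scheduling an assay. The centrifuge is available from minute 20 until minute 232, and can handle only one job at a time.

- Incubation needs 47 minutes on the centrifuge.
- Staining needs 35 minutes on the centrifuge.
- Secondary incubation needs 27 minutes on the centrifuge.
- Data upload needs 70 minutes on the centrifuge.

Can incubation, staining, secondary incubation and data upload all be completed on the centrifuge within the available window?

The centrifuge window is 232 − 20 = 212 minutes.
Running back to back, the jobs need 47 + 35 + 27 + 70 = 179 minutes on the centrifuge.
Since 179 ≤ 212, they fit within the window.

Yes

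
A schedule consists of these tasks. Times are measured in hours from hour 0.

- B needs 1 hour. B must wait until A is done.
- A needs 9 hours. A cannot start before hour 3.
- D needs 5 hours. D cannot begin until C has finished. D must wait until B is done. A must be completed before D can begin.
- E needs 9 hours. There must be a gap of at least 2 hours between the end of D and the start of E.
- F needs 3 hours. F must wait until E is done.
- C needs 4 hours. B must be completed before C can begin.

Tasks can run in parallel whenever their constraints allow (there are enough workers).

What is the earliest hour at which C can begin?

A cannot begin until its own release at hour 3. It runs from hour 3 to 3 + 9 = hour 12.
B cannot begin until A (finishes hour 12). It runs from hour 12 to 12 + 1 = hour 13.
C waits on B (finishes hour 13), so the earliest it can start is hour 13.

13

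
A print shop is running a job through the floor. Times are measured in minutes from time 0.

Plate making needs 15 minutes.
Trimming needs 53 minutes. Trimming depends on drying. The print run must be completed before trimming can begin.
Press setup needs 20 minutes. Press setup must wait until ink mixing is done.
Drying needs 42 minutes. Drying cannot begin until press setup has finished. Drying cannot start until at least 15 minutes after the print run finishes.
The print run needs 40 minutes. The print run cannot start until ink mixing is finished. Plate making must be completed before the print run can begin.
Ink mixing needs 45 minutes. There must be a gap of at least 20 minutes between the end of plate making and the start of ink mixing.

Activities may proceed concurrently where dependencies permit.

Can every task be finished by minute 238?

Plate making can start immediately at minute 0; it finishes at minute 15.
After plate making (finishes minute 15, plus 20-minute gap → minute 35), ink mixing can start at minute 35 and finishes at minute 80.
For the print run: ink mixing (finishes minute 80); plate making (finishes minute 15). Taking the maximum gives a start of minute 80, and it finishes at 80 + 40 = minute 120.
After ink mixing (finishes minute 80), press setup can start at minute 80 and finishes at minute 100.
Drying has to wait for press setup (finishes minute 100); the print run (finishes minute 120, plus 15-minute gap → minute 135). The latest of these is minute 135, so drying runs minute 135 to 135 + 42 = minute 177.
For trimming: drying (finishes minute 177); the print run (finishes minute 120). Taking the maximum gives a start of minute 177, and it finishes at 177 + 53 = minute 230.
Every task is finished by minute 230, which is no later than the deadline of 238, so the schedule is feasible.

Yes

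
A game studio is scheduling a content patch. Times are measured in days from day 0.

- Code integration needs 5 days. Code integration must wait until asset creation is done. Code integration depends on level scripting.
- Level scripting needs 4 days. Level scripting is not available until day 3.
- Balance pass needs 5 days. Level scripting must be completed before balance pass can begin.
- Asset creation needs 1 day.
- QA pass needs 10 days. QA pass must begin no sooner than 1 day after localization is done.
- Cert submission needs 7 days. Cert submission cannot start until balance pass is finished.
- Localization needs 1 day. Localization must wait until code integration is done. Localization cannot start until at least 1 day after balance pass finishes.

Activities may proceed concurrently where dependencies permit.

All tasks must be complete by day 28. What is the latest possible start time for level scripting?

To finish by day 28, QA pass (duration 10) must start no later than day 18.
Localization feeds into QA pass (must start by day 18, minus 1-day gap → day 17); so localization must finish by day 17 and therefore start by day 16.
Code integration has to be done before localization (must start by day 16). That means finishing by day 16, i.e. starting by 16 − 5 = day 11.
To finish by day 28, cert submission (duration 7) must start no later than day 21.
Balance pass feeds localization (must start by day 16, minus 1-day gap → day 15); cert submission (must start by day 21). Taking the minimum, balance pass must finish by day 15 and start by 15 − 5 = day 10.
Level scripting must finish in time for code integration (must start by day 11); balance pass (must start by day 10). The tightest is day 10, so level scripting must start by 10 − 4 = day 6.

6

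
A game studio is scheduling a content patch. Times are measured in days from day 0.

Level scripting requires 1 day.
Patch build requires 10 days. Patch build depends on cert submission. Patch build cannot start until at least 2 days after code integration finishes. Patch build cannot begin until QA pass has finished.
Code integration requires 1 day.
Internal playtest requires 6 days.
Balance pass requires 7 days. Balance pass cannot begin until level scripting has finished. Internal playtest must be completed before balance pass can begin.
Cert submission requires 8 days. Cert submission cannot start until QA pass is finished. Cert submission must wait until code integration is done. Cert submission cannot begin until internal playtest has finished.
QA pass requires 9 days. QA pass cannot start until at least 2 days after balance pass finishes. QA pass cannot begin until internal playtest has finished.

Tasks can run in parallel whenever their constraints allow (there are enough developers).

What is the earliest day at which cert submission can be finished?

32

Internal playtest has no prerequisites, so it starts at day 0 and finishes at day 6.
Code integration has no prerequisites, so it starts at day 0 and finishes at day 1.
Level scripting has no prerequisites, so it starts at day 0 and finishes at day 1.
Balance pass needs all of level scripting (finishes day 1); internal playtest (finishes day 6). That puts its earliest start at day 6; it finishes at 6 + 7 = day 13.
QA pass cannot start until balance pass (finishes day 13, plus 2-day gap → day 15); internal playtest (finishes day 6). The controlling bound is day 15, so QA pass finishes at 15 + 9 = day 24.
Cert submission has to wait for QA pass (finishes day 24); code integration (finishes day 1); internal playtest (finishes day 6). The latest of these is day 24, so cert submission runs day 24 to 24 + 8 = day 32.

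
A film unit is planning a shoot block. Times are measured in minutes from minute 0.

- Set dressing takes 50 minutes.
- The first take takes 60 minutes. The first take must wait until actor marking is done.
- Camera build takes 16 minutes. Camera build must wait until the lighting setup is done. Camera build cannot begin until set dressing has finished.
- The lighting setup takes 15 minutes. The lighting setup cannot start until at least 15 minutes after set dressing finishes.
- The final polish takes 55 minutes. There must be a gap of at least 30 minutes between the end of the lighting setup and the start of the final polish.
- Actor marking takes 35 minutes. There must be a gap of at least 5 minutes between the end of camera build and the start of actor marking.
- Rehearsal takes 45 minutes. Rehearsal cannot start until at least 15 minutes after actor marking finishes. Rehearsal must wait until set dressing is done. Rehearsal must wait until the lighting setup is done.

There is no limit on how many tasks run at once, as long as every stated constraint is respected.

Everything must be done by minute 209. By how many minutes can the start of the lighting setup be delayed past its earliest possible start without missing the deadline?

13

Set dressing has no prerequisites, so it starts at minute 0 and finishes at minute 50.
The lighting setup cannot begin until set dressing (finishes minute 50, plus 15-minute gap → minute 65). It runs from minute 65 to 65 + 15 = minute 80.

Working backward from the deadline:
Nothing follows rehearsal; the deadline of minute 209 is its only limit. It must start by 209 − 45 = minute 164.
Nothing follows the first take; the deadline of minute 209 is its only limit. It must start by 209 − 60 = minute 149.
Actor marking must finish in time for rehearsal (must start by minute 164, minus 15-minute gap → minute 149); the first take (must start by minute 149). The tightest is minute 149, so actor marking must start by 149 − 35 = minute 114.
Since actor marking (must start by minute 114, minus 5-minute gap → minute 109) depends on it, camera build must finish by minute 109. Backing off its 16-minute duration gives a latest start of minute 93.
To finish by minute 209, the final polish (duration 55) must start no later than minute 154.
For the lighting setup: camera build (must start by minute 93); rehearsal (must start by minute 164); the final polish (must start by minute 154, minus 30-minute gap → minute 124). The most restrictive is minute 93; with a 15-minute duration, the lighting setup must start by minute 78.
So the lighting setup can start as early as minute 65 and as late as minute 78, giving 78 − 65 = 13 minutes of slack.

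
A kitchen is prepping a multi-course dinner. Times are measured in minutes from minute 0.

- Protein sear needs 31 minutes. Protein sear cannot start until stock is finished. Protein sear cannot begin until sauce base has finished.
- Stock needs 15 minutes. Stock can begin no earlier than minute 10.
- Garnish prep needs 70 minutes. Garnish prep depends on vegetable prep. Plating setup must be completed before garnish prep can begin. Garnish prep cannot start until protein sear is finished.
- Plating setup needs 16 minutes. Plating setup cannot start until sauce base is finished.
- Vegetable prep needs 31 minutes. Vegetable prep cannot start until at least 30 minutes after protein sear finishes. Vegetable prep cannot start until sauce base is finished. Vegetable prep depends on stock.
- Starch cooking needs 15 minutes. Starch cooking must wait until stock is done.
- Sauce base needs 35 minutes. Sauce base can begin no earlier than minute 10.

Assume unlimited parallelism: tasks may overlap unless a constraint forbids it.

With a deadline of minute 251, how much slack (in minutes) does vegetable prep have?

44

Sauce base cannot begin until its own release at minute 10. It runs from minute 10 to 10 + 35 = minute 45.
Stock waits on its own release at minute 10, so it starts at minute 10 and finishes at 10 + 15 = minute 25.
Protein sear cannot start until stock (finishes minute 25); sauce base (finishes minute 45). The controlling bound is minute 45, so protein sear finishes at 45 + 31 = minute 76.
For vegetable prep: protein sear (finishes minute 76, plus 30-minute gap → minute 106); sauce base (finishes minute 45); stock (finishes minute 25). Taking the maximum gives a start of minute 106, and it finishes at 106 + 31 = minute 137.

Working backward from the deadline:
To finish by minute 251, garnish prep (duration 70) must start no later than minute 181.
Vegetable prep feeds into garnish prep (must start by minute 181); so vegetable prep must finish by minute 181 and therefore start by minute 150.
So vegetable prep can start as early as minute 106 and as late as minute 150, giving 150 − 106 = 44 minutes of slack.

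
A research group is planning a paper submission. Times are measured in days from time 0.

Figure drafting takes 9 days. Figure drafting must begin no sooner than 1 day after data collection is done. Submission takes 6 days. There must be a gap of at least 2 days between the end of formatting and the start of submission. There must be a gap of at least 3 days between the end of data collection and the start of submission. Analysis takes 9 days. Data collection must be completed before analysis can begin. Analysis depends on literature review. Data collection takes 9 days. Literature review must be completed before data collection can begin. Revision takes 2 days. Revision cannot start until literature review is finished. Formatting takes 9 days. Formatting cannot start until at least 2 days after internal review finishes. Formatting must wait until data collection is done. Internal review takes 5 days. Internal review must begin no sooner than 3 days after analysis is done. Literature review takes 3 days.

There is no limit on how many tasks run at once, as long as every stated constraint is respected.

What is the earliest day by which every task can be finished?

Literature review can start immediately at day 0; it finishes at day 3.
Revision cannot begin until literature review (finishes day 3). It runs from day 3 to 3 + 2 = day 5.
After literature review (finishes day 3), data collection can start at day 3 and finishes at day 12.
Figure drafting waits on data collection (finishes day 12, plus 1-day gap → day 13), so it starts at day 13 and finishes at 13 + 9 = day 22.
Analysis needs all of data collection (finishes day 12); literature review (finishes day 3). That puts its earliest start at day 12; it finishes at 12 + 9 = day 21.
Internal review waits on analysis (finishes day 21, plus 3-day gap → day 24), so it starts at day 24 and finishes at 24 + 5 = day 29.
Formatting cannot start until internal review (finishes day 29, plus 2-day gap → day 31); data collection (finishes day 12). The controlling bound is day 31, so formatting finishes at 31 + 9 = day 40.
Submission has to wait for formatting (finishes day 40, plus 2-day gap → day 42); data collection (finishes day 12, plus 3-day gap → day 15). The latest of these is day 42, so submission runs day 42 to 42 + 6 = day 48.
All tasks are finished once the last one completes. Finish times: Literature review at 3, Data collection at 12, Analysis at 21, Figure drafting at 22, Internal review at 29, Revision at 5, Formatting at 40, Submission at 48. The latest is day 48.

48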